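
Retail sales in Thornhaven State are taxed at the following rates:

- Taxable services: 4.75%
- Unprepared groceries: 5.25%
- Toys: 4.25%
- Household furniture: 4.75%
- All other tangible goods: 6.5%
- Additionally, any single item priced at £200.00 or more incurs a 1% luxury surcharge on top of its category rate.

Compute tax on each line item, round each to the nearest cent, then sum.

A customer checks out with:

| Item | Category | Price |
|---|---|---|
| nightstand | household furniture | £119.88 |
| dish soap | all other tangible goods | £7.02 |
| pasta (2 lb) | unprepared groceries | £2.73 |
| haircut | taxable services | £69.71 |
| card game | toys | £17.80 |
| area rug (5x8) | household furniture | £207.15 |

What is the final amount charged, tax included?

£446.56

Nightstand £119.88: household furniture → 4.75% → £5.69
Dish soap £7.02: all other tangible goods → 6.5% → £0.46
Pasta (2 lb) £2.73: unprepared groceries → 5.25% → £0.14
Haircut £69.71: taxable services → 4.75% → £3.31
Card game £17.80: toys → 4.25% → £0.76
Area rug (5x8) £207.15: household furniture → 4.75% + 1% surcharge = 5.75% → £11.91
Subtotal = £424.29; tax = £22.27; total due = £446.56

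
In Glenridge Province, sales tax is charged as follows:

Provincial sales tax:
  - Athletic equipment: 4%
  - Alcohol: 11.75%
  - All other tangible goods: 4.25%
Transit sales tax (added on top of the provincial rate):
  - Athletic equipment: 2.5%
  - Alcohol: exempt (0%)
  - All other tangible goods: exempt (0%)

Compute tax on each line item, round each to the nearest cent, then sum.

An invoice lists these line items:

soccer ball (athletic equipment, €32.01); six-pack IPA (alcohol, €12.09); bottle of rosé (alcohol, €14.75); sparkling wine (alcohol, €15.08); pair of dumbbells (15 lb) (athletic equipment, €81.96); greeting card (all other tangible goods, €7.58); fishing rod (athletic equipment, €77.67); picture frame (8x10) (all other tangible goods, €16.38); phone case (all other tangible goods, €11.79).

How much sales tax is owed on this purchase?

€18.90

Soccer ball €32.01: athletic equipment → 4% + 2.5% transit = 6.5% → €2.08
Six-pack IPA €12.09: alcohol → 11.75% + 0% transit = 11.75% → €1.42
Bottle of rosé €14.75: alcohol → 11.75% + 0% transit = 11.75% → €1.73
Sparkling wine €15.08: alcohol → 11.75% + 0% transit = 11.75% → €1.77
Pair of dumbbells (15 lb) €81.96: athletic equipment → 4% + 2.5% transit = 6.5% → €5.33
Greeting card €7.58: all other tangible goods → 4.25% + 0% transit = 4.25% → €0.32
Fishing rod €77.67: athletic equipment → 4% + 2.5% transit = 6.5% → €5.05
Picture frame (8x10) €16.38: all other tangible goods → 4.25% + 0% transit = 4.25% → €0.70
Phone case €11.79: all other tangible goods → 4.25% + 0% transit = 4.25% → €0.50
Total tax = €2.08 + €1.42 + €1.73 + €1.77 + €5.33 + €0.32 + €5.05 + €0.70 + €0.50 = €18.90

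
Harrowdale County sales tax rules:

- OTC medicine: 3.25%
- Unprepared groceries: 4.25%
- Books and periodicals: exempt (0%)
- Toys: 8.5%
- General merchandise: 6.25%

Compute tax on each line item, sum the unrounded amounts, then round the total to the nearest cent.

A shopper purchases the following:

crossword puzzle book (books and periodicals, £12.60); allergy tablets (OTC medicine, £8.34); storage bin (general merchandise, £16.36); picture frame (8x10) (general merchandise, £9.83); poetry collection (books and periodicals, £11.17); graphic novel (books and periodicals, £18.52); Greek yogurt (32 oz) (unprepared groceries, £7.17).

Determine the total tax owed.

£2.21

Crossword puzzle book £12.60: books and periodicals → 0% → £0.00
Allergy tablets £8.34: OTC medicine → 3.25% → £0.27105
Storage bin £16.36: general merchandise → 6.25% → £1.0225
Picture frame (8x10) £9.83: general merchandise → 6.25% → £0.614375
Poetry collection £11.17: books and periodicals → 0% → £0.00
Graphic novel £18.52: books and periodicals → 0% → £0.00
Greek yogurt (32 oz) £7.17: unprepared groceries → 4.25% → £0.304725
Unrounded tax sum = £2.21265 → £2.21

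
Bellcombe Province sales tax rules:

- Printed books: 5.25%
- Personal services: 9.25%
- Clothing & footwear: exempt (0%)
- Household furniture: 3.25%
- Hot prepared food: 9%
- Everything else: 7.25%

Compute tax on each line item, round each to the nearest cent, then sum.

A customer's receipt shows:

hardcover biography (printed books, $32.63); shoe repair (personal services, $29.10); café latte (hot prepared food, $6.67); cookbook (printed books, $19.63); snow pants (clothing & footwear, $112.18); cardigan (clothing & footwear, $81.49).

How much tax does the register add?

Hardcover biography $32.63: printed books → 5.25% → $1.71
Shoe repair $29.10: personal services → 9.25% → $2.69
Café latte $6.67: hot prepared food → 9% → $0.60
Cookbook $19.63: printed books → 5.25% → $1.03
Snow pants $112.18: clothing & footwear → 0% → $0.00
Cardigan $81.49: clothing & footwear → 0% → $0.00
Total tax = $1.71 + $2.69 + $0.60 + $1.03 = $6.03

$6.03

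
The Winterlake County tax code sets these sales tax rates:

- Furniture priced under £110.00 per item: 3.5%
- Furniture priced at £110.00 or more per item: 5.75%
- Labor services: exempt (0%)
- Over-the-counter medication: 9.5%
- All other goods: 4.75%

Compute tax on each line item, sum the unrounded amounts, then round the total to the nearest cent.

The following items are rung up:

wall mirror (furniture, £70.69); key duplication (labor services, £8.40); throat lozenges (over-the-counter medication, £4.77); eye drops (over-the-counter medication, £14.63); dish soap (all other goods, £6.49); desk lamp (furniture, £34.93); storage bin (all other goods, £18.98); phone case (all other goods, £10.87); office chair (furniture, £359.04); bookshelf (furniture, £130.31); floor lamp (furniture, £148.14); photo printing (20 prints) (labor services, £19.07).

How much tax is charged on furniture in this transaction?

£40.35

Wall mirror £70.69: furniture, under £110.00 → 3.5% → £2.47415
Desk lamp £34.93: furniture, under £110.00 → 3.5% → £1.22255
Office chair £359.04: furniture, £110.00 or more → 5.75% → £20.6448
Bookshelf £130.31: furniture, £110.00 or more → 5.75% → £7.492825
Floor lamp £148.14: furniture, £110.00 or more → 5.75% → £8.51805
Tax on furniture: unrounded sum = £40.352375 → £40.35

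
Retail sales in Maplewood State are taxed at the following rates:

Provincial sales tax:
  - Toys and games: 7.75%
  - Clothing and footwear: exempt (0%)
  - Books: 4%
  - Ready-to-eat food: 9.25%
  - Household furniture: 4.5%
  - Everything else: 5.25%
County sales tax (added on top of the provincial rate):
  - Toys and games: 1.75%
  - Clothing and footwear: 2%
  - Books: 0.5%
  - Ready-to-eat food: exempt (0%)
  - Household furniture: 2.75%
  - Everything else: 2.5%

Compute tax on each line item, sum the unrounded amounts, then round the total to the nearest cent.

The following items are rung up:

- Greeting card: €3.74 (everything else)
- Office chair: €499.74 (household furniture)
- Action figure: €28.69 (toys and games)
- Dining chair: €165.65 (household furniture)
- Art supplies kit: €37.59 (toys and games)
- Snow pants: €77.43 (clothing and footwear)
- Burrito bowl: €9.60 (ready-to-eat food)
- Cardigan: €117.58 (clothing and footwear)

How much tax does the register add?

€59.62

Greeting card €3.74: everything else → 5.25% + 2.5% county = 7.75% → €0.28985
Office chair €499.74: household furniture → 4.5% + 2.75% county = 7.25% → €36.23115
Action figure €28.69: toys and games → 7.75% + 1.75% county = 9.5% → €2.72555
Dining chair €165.65: household furniture → 4.5% + 2.75% county = 7.25% → €12.009625
Art supplies kit €37.59: toys and games → 7.75% + 1.75% county = 9.5% → €3.57105
Snow pants €77.43: clothing and footwear → 0% + 2% county = 2% → €1.5486
Burrito bowl €9.60: ready-to-eat food → 9.25% + 0% county = 9.25% → €0.888
Cardigan €117.58: clothing and footwear → 0% + 2% county = 2% → €2.3516
Unrounded tax sum = €59.615425 → €59.62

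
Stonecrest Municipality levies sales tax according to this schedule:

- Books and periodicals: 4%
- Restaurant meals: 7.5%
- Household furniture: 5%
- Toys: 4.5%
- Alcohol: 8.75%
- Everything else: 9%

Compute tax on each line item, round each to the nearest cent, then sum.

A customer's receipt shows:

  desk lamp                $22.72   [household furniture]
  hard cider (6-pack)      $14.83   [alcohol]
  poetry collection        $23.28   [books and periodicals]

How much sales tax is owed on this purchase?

$3.37

Desk lamp $22.72: household furniture → 5% → $1.14
Hard cider (6-pack) $14.83: alcohol → 8.75% → $1.30
Poetry collection $23.28: books and periodicals → 4% → $0.93
Total tax = $1.14 + $1.30 + $0.93 = $3.37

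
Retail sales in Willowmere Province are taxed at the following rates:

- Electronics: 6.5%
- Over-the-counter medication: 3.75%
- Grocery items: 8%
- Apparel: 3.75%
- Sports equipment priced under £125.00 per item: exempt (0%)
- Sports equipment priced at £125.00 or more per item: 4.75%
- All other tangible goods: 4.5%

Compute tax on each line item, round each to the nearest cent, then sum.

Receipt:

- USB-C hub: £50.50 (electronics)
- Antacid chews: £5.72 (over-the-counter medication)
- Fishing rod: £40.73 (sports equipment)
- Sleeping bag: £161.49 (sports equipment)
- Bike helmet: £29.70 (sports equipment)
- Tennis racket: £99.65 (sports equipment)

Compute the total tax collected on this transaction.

£11.16

USB-C hub £50.50: electronics → 6.5% → £3.28
Antacid chews £5.72: over-the-counter medication → 3.75% → £0.21
Fishing rod £40.73: sports equipment, under £125.00 → 0% → £0.00
Sleeping bag £161.49: sports equipment, £125.00 or more → 4.75% → £7.67
Bike helmet £29.70: sports equipment, under £125.00 → 0% → £0.00
Tennis racket £99.65: sports equipment, under £125.00 → 0% → £0.00
Total tax = £3.28 + £0.21 + £7.67 = £11.16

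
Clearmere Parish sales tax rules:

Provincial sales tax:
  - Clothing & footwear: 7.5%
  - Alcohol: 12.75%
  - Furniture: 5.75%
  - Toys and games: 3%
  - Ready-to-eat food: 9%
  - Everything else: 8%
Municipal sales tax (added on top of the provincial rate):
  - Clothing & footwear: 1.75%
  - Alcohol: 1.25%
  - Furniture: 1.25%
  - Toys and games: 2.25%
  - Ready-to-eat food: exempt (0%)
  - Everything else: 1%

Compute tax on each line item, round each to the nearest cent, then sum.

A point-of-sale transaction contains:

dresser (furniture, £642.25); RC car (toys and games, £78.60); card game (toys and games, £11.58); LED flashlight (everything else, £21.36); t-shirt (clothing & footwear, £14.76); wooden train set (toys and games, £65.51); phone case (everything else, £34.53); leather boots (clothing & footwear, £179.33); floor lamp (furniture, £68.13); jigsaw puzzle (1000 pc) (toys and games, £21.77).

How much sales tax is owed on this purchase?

£82.04

Dresser £642.25: furniture → 5.75% + 1.25% municipal = 7% → £44.96
RC car £78.60: toys and games → 3% + 2.25% municipal = 5.25% → £4.13
Card game £11.58: toys and games → 3% + 2.25% municipal = 5.25% → £0.61
LED flashlight £21.36: everything else → 8% + 1% municipal = 9% → £1.92
T-shirt £14.76: clothing & footwear → 7.5% + 1.75% municipal = 9.25% → £1.37
Wooden train set £65.51: toys and games → 3% + 2.25% municipal = 5.25% → £3.44
Phone case £34.53: everything else → 8% + 1% municipal = 9% → £3.11
Leather boots £179.33: clothing & footwear → 7.5% + 1.75% municipal = 9.25% → £16.59
Floor lamp £68.13: furniture → 5.75% + 1.25% municipal = 7% → £4.77
Jigsaw puzzle (1000 pc) £21.77: toys and games → 3% + 2.25% municipal = 5.25% → £1.14
Total tax = £44.96 + £4.13 + £0.61 + £1.92 + £1.37 + £3.44 + £3.11 + £16.59 + £4.77 + £1.14 = £82.04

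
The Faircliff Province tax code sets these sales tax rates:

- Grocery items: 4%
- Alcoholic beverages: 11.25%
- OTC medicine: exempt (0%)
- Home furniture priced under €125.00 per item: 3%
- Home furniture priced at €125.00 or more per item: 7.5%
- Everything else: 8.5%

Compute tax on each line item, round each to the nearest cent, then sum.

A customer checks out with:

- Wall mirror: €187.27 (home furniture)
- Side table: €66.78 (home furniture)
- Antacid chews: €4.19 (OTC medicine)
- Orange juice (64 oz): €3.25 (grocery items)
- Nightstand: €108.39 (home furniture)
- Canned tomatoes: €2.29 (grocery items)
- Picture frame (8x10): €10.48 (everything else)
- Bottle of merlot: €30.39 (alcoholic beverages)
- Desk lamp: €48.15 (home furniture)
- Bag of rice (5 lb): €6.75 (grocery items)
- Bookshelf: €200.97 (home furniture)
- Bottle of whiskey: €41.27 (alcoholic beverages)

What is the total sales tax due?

€45.25

Wall mirror €187.27: home furniture, €125.00 or more → 7.5% → €14.05
Side table €66.78: home furniture, under €125.00 → 3% → €2.00
Antacid chews €4.19: OTC medicine → 0% → €0.00
Orange juice (64 oz) €3.25: grocery items → 4% → €0.13
Nightstand €108.39: home furniture, under €125.00 → 3% → €3.25
Canned tomatoes €2.29: grocery items → 4% → €0.09
Picture frame (8x10) €10.48: everything else → 8.5% → €0.89
Bottle of merlot €30.39: alcoholic beverages → 11.25% → €3.42
Desk lamp €48.15: home furniture, under €125.00 → 3% → €1.44
Bag of rice (5 lb) €6.75: grocery items → 4% → €0.27
Bookshelf €200.97: home furniture, €125.00 or more → 7.5% → €15.07
Bottle of whiskey €41.27: alcoholic beverages → 11.25% → €4.64
Total tax = €14.05 + €2.00 + €0.13 + €3.25 + €0.09 + €0.89 + €3.42 + €1.44 + €0.27 + €15.07 + €4.64 = €45.25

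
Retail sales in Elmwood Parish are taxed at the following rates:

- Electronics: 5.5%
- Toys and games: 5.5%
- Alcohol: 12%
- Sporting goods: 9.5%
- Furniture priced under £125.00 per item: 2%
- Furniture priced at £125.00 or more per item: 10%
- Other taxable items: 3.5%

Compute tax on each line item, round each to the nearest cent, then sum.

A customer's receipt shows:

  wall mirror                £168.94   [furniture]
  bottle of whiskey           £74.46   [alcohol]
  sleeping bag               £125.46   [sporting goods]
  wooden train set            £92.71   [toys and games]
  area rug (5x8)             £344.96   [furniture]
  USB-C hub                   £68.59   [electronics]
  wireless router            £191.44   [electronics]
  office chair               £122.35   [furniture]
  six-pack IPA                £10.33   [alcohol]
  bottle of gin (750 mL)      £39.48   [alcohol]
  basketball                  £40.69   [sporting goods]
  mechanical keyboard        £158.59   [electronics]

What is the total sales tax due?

£112.67

Wall mirror £168.94: furniture, £125.00 or more → 10% → £16.89
Bottle of whiskey £74.46: alcohol → 12% → £8.94
Sleeping bag £125.46: sporting goods → 9.5% → £11.92
Wooden train set £92.71: toys and games → 5.5% → £5.10
Area rug (5x8) £344.96: furniture, £125.00 or more → 10% → £34.50
USB-C hub £68.59: electronics → 5.5% → £3.77
Wireless router £191.44: electronics → 5.5% → £10.53
Office chair £122.35: furniture, under £125.00 → 2% → £2.45
Six-pack IPA £10.33: alcohol → 12% → £1.24
Bottle of gin (750 mL) £39.48: alcohol → 12% → £4.74
Basketball £40.69: sporting goods → 9.5% → £3.87
Mechanical keyboard £158.59: electronics → 5.5% → £8.72
Total tax = £16.89 + £8.94 + £11.92 + £5.10 + £34.50 + £3.77 + £10.53 + £2.45 + £1.24 + £4.74 + £3.87 + £8.72 = £112.67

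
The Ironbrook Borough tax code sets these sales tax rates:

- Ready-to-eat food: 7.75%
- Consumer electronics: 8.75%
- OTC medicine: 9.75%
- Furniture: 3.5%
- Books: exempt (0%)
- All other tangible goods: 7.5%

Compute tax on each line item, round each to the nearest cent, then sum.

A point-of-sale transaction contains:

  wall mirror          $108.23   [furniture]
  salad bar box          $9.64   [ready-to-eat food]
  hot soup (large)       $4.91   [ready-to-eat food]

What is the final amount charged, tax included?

$127.70

Wall mirror $108.23: furniture → 3.5% → $3.79
Salad bar box $9.64: ready-to-eat food → 7.75% → $0.75
Hot soup (large) $4.91: ready-to-eat food → 7.75% → $0.38
Subtotal = $122.78; tax = $4.92; total due = $127.70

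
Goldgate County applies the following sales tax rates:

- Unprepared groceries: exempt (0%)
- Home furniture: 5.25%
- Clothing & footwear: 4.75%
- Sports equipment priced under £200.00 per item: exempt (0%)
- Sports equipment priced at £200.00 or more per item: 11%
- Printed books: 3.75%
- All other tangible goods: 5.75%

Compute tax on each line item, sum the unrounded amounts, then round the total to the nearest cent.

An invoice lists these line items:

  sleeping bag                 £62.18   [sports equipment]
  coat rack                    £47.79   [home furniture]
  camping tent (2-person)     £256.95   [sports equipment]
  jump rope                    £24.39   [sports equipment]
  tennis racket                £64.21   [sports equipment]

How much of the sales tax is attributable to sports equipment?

£28.26

Sleeping bag £62.18: sports equipment, under £200.00 → 0% → £0.00
Camping tent (2-person) £256.95: sports equipment, £200.00 or more → 11% → £28.2645
Jump rope £24.39: sports equipment, under £200.00 → 0% → £0.00
Tennis racket £64.21: sports equipment, under £200.00 → 0% → £0.00
Tax on sports equipment: unrounded sum = £28.2645 → £28.26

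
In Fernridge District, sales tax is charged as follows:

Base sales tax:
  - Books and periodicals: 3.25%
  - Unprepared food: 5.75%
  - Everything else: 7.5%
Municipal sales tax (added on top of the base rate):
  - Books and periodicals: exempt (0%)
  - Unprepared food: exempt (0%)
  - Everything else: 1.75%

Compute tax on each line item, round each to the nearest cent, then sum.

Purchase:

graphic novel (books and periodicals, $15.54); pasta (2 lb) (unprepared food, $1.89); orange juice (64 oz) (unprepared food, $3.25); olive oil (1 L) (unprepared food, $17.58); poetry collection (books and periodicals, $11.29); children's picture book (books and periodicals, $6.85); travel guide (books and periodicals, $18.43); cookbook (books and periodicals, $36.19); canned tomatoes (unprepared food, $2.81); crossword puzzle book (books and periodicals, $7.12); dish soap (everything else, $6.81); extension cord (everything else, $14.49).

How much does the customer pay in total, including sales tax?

$148.80

Graphic novel $15.54: books and periodicals → 3.25% + 0% municipal = 3.25% → $0.51
Pasta (2 lb) $1.89: unprepared food → 5.75% + 0% municipal = 5.75% → $0.11
Orange juice (64 oz) $3.25: unprepared food → 5.75% + 0% municipal = 5.75% → $0.19
Olive oil (1 L) $17.58: unprepared food → 5.75% + 0% municipal = 5.75% → $1.01
Poetry collection $11.29: books and periodicals → 3.25% + 0% municipal = 3.25% → $0.37
Children's picture book $6.85: books and periodicals → 3.25% + 0% municipal = 3.25% → $0.22
Travel guide $18.43: books and periodicals → 3.25% + 0% municipal = 3.25% → $0.60
Cookbook $36.19: books and periodicals → 3.25% + 0% municipal = 3.25% → $1.18
Canned tomatoes $2.81: unprepared food → 5.75% + 0% municipal = 5.75% → $0.16
Crossword puzzle book $7.12: books and periodicals → 3.25% + 0% municipal = 3.25% → $0.23
Dish soap $6.81: everything else → 7.5% + 1.75% municipal = 9.25% → $0.63
Extension cord $14.49: everything else → 7.5% + 1.75% municipal = 9.25% → $1.34
Subtotal = $142.25; tax = $6.55; total due = $148.80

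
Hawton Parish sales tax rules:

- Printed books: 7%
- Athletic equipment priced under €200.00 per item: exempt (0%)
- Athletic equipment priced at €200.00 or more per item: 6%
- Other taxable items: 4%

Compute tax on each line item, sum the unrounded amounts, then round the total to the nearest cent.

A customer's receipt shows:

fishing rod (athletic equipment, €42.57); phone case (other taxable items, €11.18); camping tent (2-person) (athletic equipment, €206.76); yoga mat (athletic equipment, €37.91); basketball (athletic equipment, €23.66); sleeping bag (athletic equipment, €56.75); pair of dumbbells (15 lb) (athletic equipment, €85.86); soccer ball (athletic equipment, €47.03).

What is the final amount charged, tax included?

Fishing rod €42.57: athletic equipment, under €200.00 → 0% → €0.00
Phone case €11.18: other taxable items → 4% → €0.4472
Camping tent (2-person) €206.76: athletic equipment, €200.00 or more → 6% → €12.4056
Yoga mat €37.91: athletic equipment, under €200.00 → 0% → €0.00
Basketball €23.66: athletic equipment, under €200.00 → 0% → €0.00
Sleeping bag €56.75: athletic equipment, under €200.00 → 0% → €0.00
Pair of dumbbells (15 lb) €85.86: athletic equipment, under €200.00 → 0% → €0.00
Soccer ball €47.03: athletic equipment, under €200.00 → 0% → €0.00
Subtotal = €511.72; unrounded tax = €12.8528 → €12.85; total due = €524.57

€524.57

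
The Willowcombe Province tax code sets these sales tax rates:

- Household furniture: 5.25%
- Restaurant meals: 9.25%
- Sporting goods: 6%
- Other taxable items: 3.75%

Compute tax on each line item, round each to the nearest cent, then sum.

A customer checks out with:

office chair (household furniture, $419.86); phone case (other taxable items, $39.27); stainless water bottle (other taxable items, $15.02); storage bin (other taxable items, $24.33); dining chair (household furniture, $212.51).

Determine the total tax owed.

Office chair $419.86: household furniture → 5.25% → $22.04
Phone case $39.27: other taxable items → 3.75% → $1.47
Stainless water bottle $15.02: other taxable items → 3.75% → $0.56
Storage bin $24.33: other taxable items → 3.75% → $0.91
Dining chair $212.51: household furniture → 5.25% → $11.16
Total tax = $22.04 + $1.47 + $0.56 + $0.91 + $11.16 = $36.14

$36.14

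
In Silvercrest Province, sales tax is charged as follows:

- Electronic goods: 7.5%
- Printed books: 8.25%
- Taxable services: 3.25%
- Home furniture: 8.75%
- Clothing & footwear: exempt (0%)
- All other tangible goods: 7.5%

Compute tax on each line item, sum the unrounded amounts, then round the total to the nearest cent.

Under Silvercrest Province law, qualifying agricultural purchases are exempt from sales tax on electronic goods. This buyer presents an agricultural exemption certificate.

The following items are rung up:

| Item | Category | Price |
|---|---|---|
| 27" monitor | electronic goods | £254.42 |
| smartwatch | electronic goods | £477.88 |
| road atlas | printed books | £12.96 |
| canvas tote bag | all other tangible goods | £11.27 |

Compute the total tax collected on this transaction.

27" monitor £254.42: electronic goods, buyer-exempt → 0% → £0.00
Smartwatch £477.88: electronic goods, buyer-exempt → 0% → £0.00
Road atlas £12.96: printed books → 8.25% → £1.0692
Canvas tote bag £11.27: all other tangible goods → 7.5% → £0.84525
Unrounded tax sum = £1.91445 → £1.91

£1.91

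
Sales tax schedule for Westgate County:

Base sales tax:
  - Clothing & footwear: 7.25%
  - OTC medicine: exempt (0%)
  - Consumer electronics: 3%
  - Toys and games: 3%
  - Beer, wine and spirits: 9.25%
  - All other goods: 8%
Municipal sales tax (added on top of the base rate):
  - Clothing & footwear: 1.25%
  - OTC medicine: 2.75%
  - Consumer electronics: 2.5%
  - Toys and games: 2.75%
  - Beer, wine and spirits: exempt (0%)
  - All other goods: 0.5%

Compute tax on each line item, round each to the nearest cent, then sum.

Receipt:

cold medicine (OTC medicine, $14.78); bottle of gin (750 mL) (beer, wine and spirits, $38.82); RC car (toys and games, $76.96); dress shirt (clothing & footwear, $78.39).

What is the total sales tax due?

Cold medicine $14.78: OTC medicine → 0% + 2.75% municipal = 2.75% → $0.41
Bottle of gin (750 mL) $38.82: beer, wine and spirits → 9.25% + 0% municipal = 9.25% → $3.59
RC car $76.96: toys and games → 3% + 2.75% municipal = 5.75% → $4.43
Dress shirt $78.39: clothing & footwear → 7.25% + 1.25% municipal = 8.5% → $6.66
Total tax = $0.41 + $3.59 + $4.43 + $6.66 = $15.09

$15.09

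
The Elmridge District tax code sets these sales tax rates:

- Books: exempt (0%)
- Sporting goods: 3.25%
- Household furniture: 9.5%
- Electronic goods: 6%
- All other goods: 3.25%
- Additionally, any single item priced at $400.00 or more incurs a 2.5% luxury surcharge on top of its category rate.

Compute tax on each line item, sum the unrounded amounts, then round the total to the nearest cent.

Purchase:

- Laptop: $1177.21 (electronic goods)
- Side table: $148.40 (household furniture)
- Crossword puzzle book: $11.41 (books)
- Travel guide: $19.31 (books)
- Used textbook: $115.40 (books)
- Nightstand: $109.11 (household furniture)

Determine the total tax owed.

Laptop $1177.21: electronic goods → 6% + 2.5% surcharge = 8.5% → $100.06285
Side table $148.40: household furniture → 9.5% → $14.098
Crossword puzzle book $11.41: books → 0% → $0.00
Travel guide $19.31: books → 0% → $0.00
Used textbook $115.40: books → 0% → $0.00
Nightstand $109.11: household furniture → 9.5% → $10.36545
Unrounded tax sum = $124.5263 → $124.53

$124.53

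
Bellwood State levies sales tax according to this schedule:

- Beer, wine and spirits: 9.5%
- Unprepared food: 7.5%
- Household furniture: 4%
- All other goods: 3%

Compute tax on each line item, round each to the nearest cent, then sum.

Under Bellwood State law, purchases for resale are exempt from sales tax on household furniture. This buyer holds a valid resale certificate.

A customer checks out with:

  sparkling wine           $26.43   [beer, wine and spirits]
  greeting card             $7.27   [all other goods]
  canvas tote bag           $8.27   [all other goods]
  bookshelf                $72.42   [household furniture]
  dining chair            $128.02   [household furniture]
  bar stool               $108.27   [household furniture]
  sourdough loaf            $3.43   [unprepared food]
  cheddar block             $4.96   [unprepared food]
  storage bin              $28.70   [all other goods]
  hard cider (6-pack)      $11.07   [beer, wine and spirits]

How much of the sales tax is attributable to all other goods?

$1.33

Greeting card $7.27: all other goods → 3% → $0.22
Canvas tote bag $8.27: all other goods → 3% → $0.25
Storage bin $28.70: all other goods → 3% → $0.86
Tax on all other goods = $0.22 + $0.25 + $0.86 = $1.33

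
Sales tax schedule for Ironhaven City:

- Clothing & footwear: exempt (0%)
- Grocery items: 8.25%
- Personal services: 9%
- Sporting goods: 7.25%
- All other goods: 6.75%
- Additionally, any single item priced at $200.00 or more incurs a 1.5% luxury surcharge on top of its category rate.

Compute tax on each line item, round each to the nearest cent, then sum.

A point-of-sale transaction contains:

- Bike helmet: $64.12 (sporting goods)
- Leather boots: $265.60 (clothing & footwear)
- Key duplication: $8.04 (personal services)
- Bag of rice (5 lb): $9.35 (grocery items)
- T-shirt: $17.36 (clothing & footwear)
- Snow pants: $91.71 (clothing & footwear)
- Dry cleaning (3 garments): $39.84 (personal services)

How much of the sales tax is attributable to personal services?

$4.31

Key duplication $8.04: personal services → 9% → $0.72
Dry cleaning (3 garments) $39.84: personal services → 9% → $3.59
Tax on personal services = $0.72 + $3.59 = $4.31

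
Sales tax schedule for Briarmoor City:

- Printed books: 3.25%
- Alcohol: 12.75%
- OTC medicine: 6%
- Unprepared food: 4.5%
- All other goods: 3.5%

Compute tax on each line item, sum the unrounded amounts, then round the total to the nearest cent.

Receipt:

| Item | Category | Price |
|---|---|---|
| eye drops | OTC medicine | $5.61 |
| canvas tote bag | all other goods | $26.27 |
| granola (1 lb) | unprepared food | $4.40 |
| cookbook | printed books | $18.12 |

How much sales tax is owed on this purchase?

Eye drops $5.61: OTC medicine → 6% → $0.3366
Canvas tote bag $26.27: all other goods → 3.5% → $0.91945
Granola (1 lb) $4.40: unprepared food → 4.5% → $0.198
Cookbook $18.12: printed books → 3.25% → $0.5889
Unrounded tax sum = $2.04295 → $2.04

$2.04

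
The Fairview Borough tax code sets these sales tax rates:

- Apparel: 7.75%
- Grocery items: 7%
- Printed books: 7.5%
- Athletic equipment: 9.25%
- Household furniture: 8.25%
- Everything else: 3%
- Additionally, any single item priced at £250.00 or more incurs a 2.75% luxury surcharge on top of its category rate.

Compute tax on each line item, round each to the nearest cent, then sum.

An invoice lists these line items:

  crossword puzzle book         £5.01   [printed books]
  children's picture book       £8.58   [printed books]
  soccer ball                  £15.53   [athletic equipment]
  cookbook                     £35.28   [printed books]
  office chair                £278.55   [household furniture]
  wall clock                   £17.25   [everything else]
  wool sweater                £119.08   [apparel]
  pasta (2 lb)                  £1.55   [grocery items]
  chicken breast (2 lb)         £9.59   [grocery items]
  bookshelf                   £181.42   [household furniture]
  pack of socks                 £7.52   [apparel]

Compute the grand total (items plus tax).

Crossword puzzle book £5.01: printed books → 7.5% → £0.38
Children's picture book £8.58: printed books → 7.5% → £0.64
Soccer ball £15.53: athletic equipment → 9.25% → £1.44
Cookbook £35.28: printed books → 7.5% → £2.65
Office chair £278.55: household furniture → 8.25% + 2.75% surcharge = 11% → £30.64
Wall clock £17.25: everything else → 3% → £0.52
Wool sweater £119.08: apparel → 7.75% → £9.23
Pasta (2 lb) £1.55: grocery items → 7% → £0.11
Chicken breast (2 lb) £9.59: grocery items → 7% → £0.67
Bookshelf £181.42: household furniture → 8.25% → £14.97
Pack of socks £7.52: apparel → 7.75% → £0.58
Subtotal = £679.36; tax = £61.83; total due = £741.19

£741.19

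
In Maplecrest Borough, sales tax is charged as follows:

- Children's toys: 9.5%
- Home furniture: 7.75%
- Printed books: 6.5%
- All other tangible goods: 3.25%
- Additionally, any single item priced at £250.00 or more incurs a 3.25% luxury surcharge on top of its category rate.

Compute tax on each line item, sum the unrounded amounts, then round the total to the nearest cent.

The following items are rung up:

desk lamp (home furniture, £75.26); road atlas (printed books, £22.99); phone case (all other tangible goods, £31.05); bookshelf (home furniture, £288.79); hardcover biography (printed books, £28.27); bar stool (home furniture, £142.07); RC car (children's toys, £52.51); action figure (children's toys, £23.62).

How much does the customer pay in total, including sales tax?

Desk lamp £75.26: home furniture → 7.75% → £5.83265
Road atlas £22.99: printed books → 6.5% → £1.49435
Phone case £31.05: all other tangible goods → 3.25% → £1.009125
Bookshelf £288.79: home furniture → 7.75% + 3.25% surcharge = 11% → £31.7669
Hardcover biography £28.27: printed books → 6.5% → £1.83755
Bar stool £142.07: home furniture → 7.75% → £11.010425
RC car £52.51: children's toys → 9.5% → £4.98845
Action figure £23.62: children's toys → 9.5% → £2.2439
Subtotal = £664.56; unrounded tax = £60.18335 → £60.18; total due = £724.74

£724.74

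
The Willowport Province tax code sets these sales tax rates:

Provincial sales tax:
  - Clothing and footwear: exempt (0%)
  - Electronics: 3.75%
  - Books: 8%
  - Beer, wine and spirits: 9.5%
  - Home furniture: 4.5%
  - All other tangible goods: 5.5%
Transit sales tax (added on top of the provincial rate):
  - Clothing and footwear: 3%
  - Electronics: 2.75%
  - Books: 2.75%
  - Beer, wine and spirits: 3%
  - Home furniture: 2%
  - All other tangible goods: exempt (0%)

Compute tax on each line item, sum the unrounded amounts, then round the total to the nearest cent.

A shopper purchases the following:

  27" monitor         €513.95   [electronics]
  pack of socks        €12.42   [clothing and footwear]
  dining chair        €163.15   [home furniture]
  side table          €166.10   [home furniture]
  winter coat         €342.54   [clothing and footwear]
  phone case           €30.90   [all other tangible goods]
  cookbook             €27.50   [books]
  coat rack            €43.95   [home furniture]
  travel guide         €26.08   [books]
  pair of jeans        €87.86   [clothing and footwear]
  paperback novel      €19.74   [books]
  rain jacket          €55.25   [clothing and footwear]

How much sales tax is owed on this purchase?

27" monitor €513.95: electronics → 3.75% + 2.75% transit = 6.5% → €33.40675
Pack of socks €12.42: clothing and footwear → 0% + 3% transit = 3% → €0.3726
Dining chair €163.15: home furniture → 4.5% + 2% transit = 6.5% → €10.60475
Side table €166.10: home furniture → 4.5% + 2% transit = 6.5% → €10.7965
Winter coat €342.54: clothing and footwear → 0% + 3% transit = 3% → €10.2762
Phone case €30.90: all other tangible goods → 5.5% + 0% transit = 5.5% → €1.6995
Cookbook €27.50: books → 8% + 2.75% transit = 10.75% → €2.95625
Coat rack €43.95: home furniture → 4.5% + 2% transit = 6.5% → €2.85675
Travel guide €26.08: books → 8% + 2.75% transit = 10.75% → €2.8036
Pair of jeans €87.86: clothing and footwear → 0% + 3% transit = 3% → €2.6358
Paperback novel €19.74: books → 8% + 2.75% transit = 10.75% → €2.12205
Rain jacket €55.25: clothing and footwear → 0% + 3% transit = 3% → €1.6575
Unrounded tax sum = €82.18825 → €82.19

€82.19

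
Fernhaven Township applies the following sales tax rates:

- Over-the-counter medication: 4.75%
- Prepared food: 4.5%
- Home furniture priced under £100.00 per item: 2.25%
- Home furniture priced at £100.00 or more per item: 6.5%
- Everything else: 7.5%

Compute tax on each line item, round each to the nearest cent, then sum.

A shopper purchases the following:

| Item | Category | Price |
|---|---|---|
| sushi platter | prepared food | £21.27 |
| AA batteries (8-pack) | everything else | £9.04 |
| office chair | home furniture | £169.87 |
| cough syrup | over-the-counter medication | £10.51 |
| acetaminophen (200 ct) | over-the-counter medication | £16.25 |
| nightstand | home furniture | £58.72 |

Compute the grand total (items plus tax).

£300.93

Sushi platter £21.27: prepared food → 4.5% → £0.96
AA batteries (8-pack) £9.04: everything else → 7.5% → £0.68
Office chair £169.87: home furniture, £100.00 or more → 6.5% → £11.04
Cough syrup £10.51: over-the-counter medication → 4.75% → £0.50
Acetaminophen (200 ct) £16.25: over-the-counter medication → 4.75% → £0.77
Nightstand £58.72: home furniture, under £100.00 → 2.25% → £1.32
Subtotal = £285.66; tax = £15.27; total due = £300.93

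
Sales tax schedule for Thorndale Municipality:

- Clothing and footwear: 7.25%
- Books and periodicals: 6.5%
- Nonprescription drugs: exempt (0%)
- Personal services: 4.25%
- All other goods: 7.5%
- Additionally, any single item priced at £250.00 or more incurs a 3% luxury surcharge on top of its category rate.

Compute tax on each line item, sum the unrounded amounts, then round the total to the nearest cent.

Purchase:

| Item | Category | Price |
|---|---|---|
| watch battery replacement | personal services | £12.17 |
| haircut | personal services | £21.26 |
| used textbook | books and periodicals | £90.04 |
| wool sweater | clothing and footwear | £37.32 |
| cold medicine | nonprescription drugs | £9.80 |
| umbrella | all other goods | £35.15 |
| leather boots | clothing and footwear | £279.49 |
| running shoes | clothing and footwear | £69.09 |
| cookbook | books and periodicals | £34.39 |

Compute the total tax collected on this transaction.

£48.51

Watch battery replacement £12.17: personal services → 4.25% → £0.517225
Haircut £21.26: personal services → 4.25% → £0.90355
Used textbook £90.04: books and periodicals → 6.5% → £5.8526
Wool sweater £37.32: clothing and footwear → 7.25% → £2.7057
Cold medicine £9.80: nonprescription drugs → 0% → £0.00
Umbrella £35.15: all other goods → 7.5% → £2.63625
Leather boots £279.49: clothing and footwear → 7.25% + 3% surcharge = 10.25% → £28.647725
Running shoes £69.09: clothing and footwear → 7.25% → £5.009025
Cookbook £34.39: books and periodicals → 6.5% → £2.23535
Unrounded tax sum = £48.507425 → £48.51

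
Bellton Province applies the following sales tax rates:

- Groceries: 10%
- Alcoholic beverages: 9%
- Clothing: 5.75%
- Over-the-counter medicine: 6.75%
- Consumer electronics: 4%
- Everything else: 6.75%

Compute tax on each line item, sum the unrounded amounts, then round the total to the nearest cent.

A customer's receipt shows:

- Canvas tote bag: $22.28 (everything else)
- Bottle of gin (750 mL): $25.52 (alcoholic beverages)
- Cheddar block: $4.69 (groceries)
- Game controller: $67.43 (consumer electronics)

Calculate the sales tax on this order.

$6.97

Canvas tote bag $22.28: everything else → 6.75% → $1.5039
Bottle of gin (750 mL) $25.52: alcoholic beverages → 9% → $2.2968
Cheddar block $4.69: groceries → 10% → $0.469
Game controller $67.43: consumer electronics → 4% → $2.6972
Unrounded tax sum = $6.9669 → $6.97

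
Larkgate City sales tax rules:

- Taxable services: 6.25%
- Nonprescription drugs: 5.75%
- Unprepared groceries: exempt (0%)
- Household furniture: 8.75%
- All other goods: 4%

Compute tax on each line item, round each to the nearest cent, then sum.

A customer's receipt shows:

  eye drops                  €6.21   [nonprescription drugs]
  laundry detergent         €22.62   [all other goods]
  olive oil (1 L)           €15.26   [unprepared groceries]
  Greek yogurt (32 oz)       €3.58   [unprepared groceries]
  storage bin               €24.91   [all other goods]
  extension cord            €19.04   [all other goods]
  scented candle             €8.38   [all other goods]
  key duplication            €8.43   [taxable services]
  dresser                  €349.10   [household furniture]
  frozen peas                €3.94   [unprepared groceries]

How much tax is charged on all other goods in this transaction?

Laundry detergent €22.62: all other goods → 4% → €0.90
Storage bin €24.91: all other goods → 4% → €1.00
Extension cord €19.04: all other goods → 4% → €0.76
Scented candle €8.38: all other goods → 4% → €0.34
Tax on all other goods = €0.90 + €1.00 + €0.76 + €0.34 = €3.00

€3.00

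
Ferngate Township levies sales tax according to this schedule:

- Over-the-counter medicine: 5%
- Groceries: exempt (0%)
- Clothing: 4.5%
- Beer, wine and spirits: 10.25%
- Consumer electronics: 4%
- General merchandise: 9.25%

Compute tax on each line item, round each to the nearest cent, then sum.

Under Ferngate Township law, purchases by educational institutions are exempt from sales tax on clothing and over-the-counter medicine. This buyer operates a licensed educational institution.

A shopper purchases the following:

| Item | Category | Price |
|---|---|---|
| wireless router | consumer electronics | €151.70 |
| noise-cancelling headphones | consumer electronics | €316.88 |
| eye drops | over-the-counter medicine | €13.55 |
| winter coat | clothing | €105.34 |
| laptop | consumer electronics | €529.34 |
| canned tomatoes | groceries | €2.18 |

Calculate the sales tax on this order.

€39.92

Wireless router €151.70: consumer electronics → 4% → €6.07
Noise-cancelling headphones €316.88: consumer electronics → 4% → €12.68
Eye drops €13.55: over-the-counter medicine, buyer-exempt → 0% → €0.00
Winter coat €105.34: clothing, buyer-exempt → 0% → €0.00
Laptop €529.34: consumer electronics → 4% → €21.17
Canned tomatoes €2.18: groceries → 0% → €0.00
Total tax = €6.07 + €12.68 + €21.17 = €39.92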